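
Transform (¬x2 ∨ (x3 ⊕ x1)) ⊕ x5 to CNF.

(¬x2 ∨ (x3 ⊕ x1)) ⊕ x5
≡ (¬x2 ∨ (x3 ⊕ x1) ∨ x5) ∧ ¬((¬x2 ∨ (x3 ⊕ x1)) ∧ x5)   [expand ⊕]
≡ (¬x2 ∨ ((x3 ∨ x1) ∧ ¬(x3 ∧ x1)) ∨ x5) ∧ ¬((¬x2 ∨ (x3 ⊕ x1)) ∧ x5)   [expand ⊕]
≡ (¬x2 ∨ ((x3 ∨ x1) ∧ ¬(x3 ∧ x1)) ∨ x5) ∧ ¬((¬x2 ∨ ((x3 ∨ x1) ∧ ¬(x3 ∧ x1))) ∧ x5)   [expand ⊕]
≡ (¬x2 ∨ ((x3 ∨ x1) ∧ (¬x3 ∨ ¬x1)) ∨ x5) ∧ ¬((¬x2 ∨ ((x3 ∨ x1) ∧ ¬(x3 ∧ x1))) ∧ x5)   [De Morgan]
≡ (¬x2 ∨ ((x3 ∨ x1) ∧ (¬x3 ∨ ¬x1)) ∨ x5) ∧ (¬(¬x2 ∨ ((x3 ∨ x1) ∧ ¬(x3 ∧ x1))) ∨ ¬x5)   [De Morgan]
≡ (¬x2 ∨ ((x3 ∨ x1) ∧ (¬x3 ∨ ¬x1)) ∨ x5) ∧ ((¬¬x2 ∧ ¬((x3 ∨ x1) ∧ ¬(x3 ∧ x1))) ∨ ¬x5)   [De Morgan]
≡ (¬x2 ∨ ((x3 ∨ x1) ∧ (¬x3 ∨ ¬x1)) ∨ x5) ∧ ((x2 ∧ ¬((x3 ∨ x1) ∧ ¬(x3 ∧ x1))) ∨ ¬x5)   [double negation]
≡ (¬x2 ∨ ((x3 ∨ x1) ∧ (¬x3 ∨ ¬x1)) ∨ x5) ∧ ((x2 ∧ (¬(x3 ∨ x1) ∨ ¬¬(x3 ∧ x1))) ∨ ¬x5)   [De Morgan]
≡ (¬x2 ∨ ((x3 ∨ x1) ∧ (¬x3 ∨ ¬x1)) ∨ x5) ∧ ((x2 ∧ ((¬x3 ∧ ¬x1) ∨ ¬¬(x3 ∧ x1))) ∨ ¬x5)   [De Morgan]
≡ (¬x2 ∨ ((x3 ∨ x1) ∧ (¬x3 ∨ ¬x1)) ∨ x5) ∧ ((x2 ∧ ((¬x3 ∧ ¬x1) ∨ (x3 ∧ x1))) ∨ ¬x5)   [double negation]
≡ (¬x2 ∨ x3 ∨ x1 ∨ x5) ∧ (¬x2 ∨ ¬x3 ∨ ¬x1 ∨ x5) ∧ (x2 ∨ ¬x5) ∧ (¬x3 ∨ x3 ∨ ¬x5) ∧ (¬x3 ∨ x1 ∨ ¬x5) ∧ (¬x1 ∨ x3 ∨ ¬x5) ∧ (¬x1 ∨ x1 ∨ ¬x5)   [distribute ∨ over ∧]
≡ (¬x2 ∨ x3 ∨ x1 ∨ x5) ∧ (¬x2 ∨ ¬x3 ∨ ¬x1 ∨ x5) ∧ (x2 ∨ ¬x5) ∧ (¬x3 ∨ x1 ∨ ¬x5) ∧ (¬x1 ∨ x3 ∨ ¬x5)   [simplify]

(¬x2 ∨ x3 ∨ x1 ∨ x5) ∧ (¬x2 ∨ ¬x3 ∨ ¬x1 ∨ x5) ∧ (x2 ∨ ¬x5) ∧ (¬x3 ∨ x1 ∨ ¬x5) ∧ (¬x1 ∨ x3 ∨ ¬x5)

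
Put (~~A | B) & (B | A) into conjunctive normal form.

A | B

(~~A | B) & (B | A)
≡ (A | B) & (B | A)   — double negation
≡ A | B   — simplify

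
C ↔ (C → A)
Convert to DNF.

A ∧ C

C ↔ (C → A)
⇔ (C → (C → A)) ∧ ((C → A) → C)   [eliminate ↔]
⇔ (¬C ∨ (C → A)) ∧ ((C → A) → C)   [eliminate →]
⇔ (¬C ∨ ¬C ∨ A) ∧ ((C → A) → C)   [eliminate →]
⇔ (¬C ∨ ¬C ∨ A) ∧ (¬(C → A) ∨ C)   [eliminate →]
⇔ (¬C ∨ ¬C ∨ A) ∧ (¬(¬C ∨ A) ∨ C)   [eliminate →]
⇔ (¬C ∨ ¬C ∨ A) ∧ ((¬¬C ∧ ¬A) ∨ C)   [De Morgan]
⇔ (¬C ∨ ¬C ∨ A) ∧ ((C ∧ ¬A) ∨ C)   [double negation]
⇔ (¬C ∧ C ∧ ¬A) ∨ (¬C ∧ C) ∨ (¬C ∧ C ∧ ¬A) ∨ (¬C ∧ C) ∨ (A ∧ C ∧ ¬A) ∨ (A ∧ C)   [distribute ∧ over ∨]
⇔ A ∧ C   [simplify]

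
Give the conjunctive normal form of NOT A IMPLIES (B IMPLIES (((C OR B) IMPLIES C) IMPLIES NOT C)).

NOT A IMPLIES (B IMPLIES (((C OR B) IMPLIES C) IMPLIES NOT C))
≡ NOT NOT A OR (B IMPLIES (((C OR B) IMPLIES C) IMPLIES NOT C))
≡ NOT NOT A OR NOT B OR (((C OR B) IMPLIES C) IMPLIES NOT C)
≡ NOT NOT A OR NOT B OR NOT ((C OR B) IMPLIES C) OR NOT C
≡ NOT NOT A OR NOT B OR NOT (NOT (C OR B) OR C) OR NOT C
≡ A OR NOT B OR NOT (NOT (C OR B) OR C) OR NOT C
≡ A OR NOT B OR (NOT NOT (C OR B) AND NOT C) OR NOT C
≡ A OR NOT B OR ((C OR B) AND NOT C) OR NOT C
≡ (A OR NOT B OR C OR B OR NOT C) AND (A OR NOT B OR NOT C OR NOT C)
≡ A OR NOT B OR NOT C

A OR NOT B OR NOT C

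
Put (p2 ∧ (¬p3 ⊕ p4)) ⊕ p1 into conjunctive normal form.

(p2 ∨ p1) ∧ (¬p3 ∨ p4 ∨ p1) ∧ (p3 ∨ ¬p4 ∨ p1) ∧ (¬p2 ∨ p3 ∨ p4 ∨ ¬p1) ∧ (¬p2 ∨ ¬p4 ∨ ¬p3 ∨ ¬p1)

(p2 ∧ (¬p3 ⊕ p4)) ⊕ p1
⇔ ((p2 ∧ (¬p3 ⊕ p4)) ∨ p1) ∧ ¬(p2 ∧ (¬p3 ⊕ p4) ∧ p1)   (expand ⊕)
⇔ ((p2 ∧ (¬p3 ∨ p4) ∧ ¬(¬p3 ∧ p4)) ∨ p1) ∧ ¬(p2 ∧ (¬p3 ⊕ p4) ∧ p1)   (expand ⊕)
⇔ ((p2 ∧ (¬p3 ∨ p4) ∧ ¬(¬p3 ∧ p4)) ∨ p1) ∧ ¬(p2 ∧ (¬p3 ∨ p4) ∧ ¬(¬p3 ∧ p4) ∧ p1)   (expand ⊕)
⇔ ((p2 ∧ (¬p3 ∨ p4) ∧ (¬¬p3 ∨ ¬p4)) ∨ p1) ∧ ¬(p2 ∧ (¬p3 ∨ p4) ∧ ¬(¬p3 ∧ p4) ∧ p1)   (De Morgan)
⇔ ((p2 ∧ (¬p3 ∨ p4) ∧ (p3 ∨ ¬p4)) ∨ p1) ∧ ¬(p2 ∧ (¬p3 ∨ p4) ∧ ¬(¬p3 ∧ p4) ∧ p1)   (double negation)
⇔ ((p2 ∧ (¬p3 ∨ p4) ∧ (p3 ∨ ¬p4)) ∨ p1) ∧ (¬p2 ∨ ¬(¬p3 ∨ p4) ∨ ¬¬(¬p3 ∧ p4) ∨ ¬p1)   (De Morgan)
⇔ ((p2 ∧ (¬p3 ∨ p4) ∧ (p3 ∨ ¬p4)) ∨ p1) ∧ (¬p2 ∨ (¬¬p3 ∧ ¬p4) ∨ ¬¬(¬p3 ∧ p4) ∨ ¬p1)   (De Morgan)
⇔ ((p2 ∧ (¬p3 ∨ p4) ∧ (p3 ∨ ¬p4)) ∨ p1) ∧ (¬p2 ∨ (p3 ∧ ¬p4) ∨ ¬¬(¬p3 ∧ p4) ∨ ¬p1)   (double negation)
⇔ ((p2 ∧ (¬p3 ∨ p4) ∧ (p3 ∨ ¬p4)) ∨ p1) ∧ (¬p2 ∨ (p3 ∧ ¬p4) ∨ (¬p3 ∧ p4) ∨ ¬p1)   (double negation)
⇔ (p2 ∨ p1) ∧ (¬p3 ∨ p4 ∨ p1) ∧ (p3 ∨ ¬p4 ∨ p1) ∧ (¬p2 ∨ p3 ∨ ¬p3 ∨ ¬p1) ∧ (¬p2 ∨ p3 ∨ p4 ∨ ¬p1) ∧ (¬p2 ∨ ¬p4 ∨ ¬p3 ∨ ¬p1) ∧ (¬p2 ∨ ¬p4 ∨ p4 ∨ ¬p1)   (distribute ∨ over ∧)
⇔ (p2 ∨ p1) ∧ (¬p3 ∨ p4 ∨ p1) ∧ (p3 ∨ ¬p4 ∨ p1) ∧ (¬p2 ∨ p3 ∨ p4 ∨ ¬p1) ∧ (¬p2 ∨ ¬p4 ∨ ¬p3 ∨ ¬p1)   (simplify)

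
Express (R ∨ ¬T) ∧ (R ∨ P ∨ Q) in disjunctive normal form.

(R ∨ ¬T) ∧ (R ∨ P ∨ Q)
⇔ (R ∧ R) ∨ (R ∧ P) ∨ (R ∧ Q) ∨ (¬T ∧ R) ∨ (¬T ∧ P) ∨ (¬T ∧ Q)   [distribute ∧ over ∨]
⇔ R ∨ (¬T ∧ P) ∨ (¬T ∧ Q)   [simplify]

R ∨ (¬T ∧ P) ∨ (¬T ∧ Q)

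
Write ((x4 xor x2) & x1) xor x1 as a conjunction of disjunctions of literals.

((x4 xor x2) & x1) xor x1
≡ (((x4 xor x2) & x1) | x1) & ~((x4 xor x2) & x1 & x1)   — expand xor
≡ (((x4 | x2) & ~(x4 & x2) & x1) | x1) & ~((x4 xor x2) & x1 & x1)   — expand xor
≡ (((x4 | x2) & ~(x4 & x2) & x1) | x1) & ~((x4 | x2) & ~(x4 & x2) & x1 & x1)   — expand xor
≡ (((x4 | x2) & (~x4 | ~x2) & x1) | x1) & ~((x4 | x2) & ~(x4 & x2) & x1 & x1)   — De Morgan
≡ (((x4 | x2) & (~x4 | ~x2) & x1) | x1) & (~(x4 | x2) | ~~(x4 & x2) | ~x1 | ~x1)   — De Morgan
≡ (((x4 | x2) & (~x4 | ~x2) & x1) | x1) & ((~x4 & ~x2) | ~~(x4 & x2) | ~x1 | ~x1)   — De Morgan
≡ (((x4 | x2) & (~x4 | ~x2) & x1) | x1) & ((~x4 & ~x2) | (x4 & x2) | ~x1 | ~x1)   — double negation
≡ (x4 | x2 | x1) & (~x4 | ~x2 | x1) & (x1 | x1) & (~x4 | x4 | ~x1 | ~x1) & (~x4 | x2 | ~x1 | ~x1) & (~x2 | x4 | ~x1 | ~x1) & (~x2 | x2 | ~x1 | ~x1)   — distribute | over &
≡ x1 & (~x4 | x2 | ~x1) & (~x2 | x4 | ~x1)   — simplify

x1 & (~x4 | x2 | ~x1) & (~x2 | x4 | ~x1)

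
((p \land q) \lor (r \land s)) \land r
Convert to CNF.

((p \land q) \lor (r \land s)) \land r
≡ (p \lor r) \land (p \lor s) \land (q \lor r) \land (q \lor s) \land r   — distribute \lor over \land
≡ (p \lor s) \land (q \lor s) \land r   — simplify

(p \lor s) \land (q \lor s) \land r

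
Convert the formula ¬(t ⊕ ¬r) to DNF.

¬(t ⊕ ¬r)
≡ ¬((t ∧ ¬¬r) ∨ (¬t ∧ ¬r))   — expand ⊕
≡ ¬(t ∧ ¬¬r) ∧ ¬(¬t ∧ ¬r)   — De Morgan
≡ (¬t ∨ ¬¬¬r) ∧ ¬(¬t ∧ ¬r)   — De Morgan
≡ (¬t ∨ ¬r) ∧ ¬(¬t ∧ ¬r)   — double negation
≡ (¬t ∨ ¬r) ∧ (¬¬t ∨ ¬¬r)   — De Morgan
≡ (¬t ∨ ¬r) ∧ (t ∨ ¬¬r)   — double negation
≡ (¬t ∨ ¬r) ∧ (t ∨ r)   — double negation
≡ (¬t ∧ t) ∨ (¬t ∧ r) ∨ (¬r ∧ t) ∨ (¬r ∧ r)   — distribute ∧ over ∨
≡ (¬t ∧ r) ∨ (¬r ∧ t)   — simplify

(¬t ∧ r) ∨ (¬r ∧ t)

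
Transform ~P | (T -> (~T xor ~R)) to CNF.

~P | ~T | ~R

~P | (T -> (~T xor ~R))
⇔ ~P | ~T | (~T xor ~R)
⇔ ~P | ~T | ((~T | ~R) & ~(~T & ~R))
⇔ ~P | ~T | ((~T | ~R) & (~~T | ~~R))
⇔ ~P | ~T | ((~T | ~R) & (T | ~~R))
⇔ ~P | ~T | ((~T | ~R) & (T | R))
⇔ (~P | ~T | ~T | ~R) & (~P | ~T | T | R)
⇔ ~P | ~T | ~R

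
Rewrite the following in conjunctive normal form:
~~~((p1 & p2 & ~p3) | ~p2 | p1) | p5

(p2 | p5) & (~p1 | p5)

~~~((p1 & p2 & ~p3) | ~p2 | p1) | p5
⇔ ~((p1 & p2 & ~p3) | ~p2 | p1) | p5   — double negation
⇔ (~(p1 & p2 & ~p3) & ~~p2 & ~p1) | p5   — De Morgan
⇔ ((~p1 | ~p2 | ~~p3) & ~~p2 & ~p1) | p5   — De Morgan
⇔ ((~p1 | ~p2 | p3) & ~~p2 & ~p1) | p5   — double negation
⇔ ((~p1 | ~p2 | p3) & p2 & ~p1) | p5   — double negation
⇔ (~p1 | ~p2 | p3 | p5) & (p2 | p5) & (~p1 | p5)   — distribute | over &
⇔ (p2 | p5) & (~p1 | p5)   — simplify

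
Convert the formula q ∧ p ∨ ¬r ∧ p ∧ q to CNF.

q ∧ p ∨ ¬r ∧ p ∧ q
≡ (q ∨ ¬r) ∧ (q ∨ p) ∧ (q ∨ q) ∧ (p ∨ ¬r) ∧ (p ∨ p) ∧ (p ∨ q)   [distribute ∨ over ∧]
≡ q ∧ p   [simplify]

q ∧ p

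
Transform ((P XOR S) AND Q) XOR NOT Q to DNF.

((P XOR S) AND Q) XOR NOT Q
≡ ((P XOR S) AND Q AND NOT NOT Q) OR (NOT ((P XOR S) AND Q) AND NOT Q)   [expand XOR]
≡ (((P AND NOT S) OR (NOT P AND S)) AND Q AND NOT NOT Q) OR (NOT ((P XOR S) AND Q) AND NOT Q)   [expand XOR]
≡ (((P AND NOT S) OR (NOT P AND S)) AND Q AND NOT NOT Q) OR (NOT (((P AND NOT S) OR (NOT P AND S)) AND Q) AND NOT Q)   [expand XOR]
≡ (((P AND NOT S) OR (NOT P AND S)) AND Q AND Q) OR (NOT (((P AND NOT S) OR (NOT P AND S)) AND Q) AND NOT Q)   [double negation]
≡ (((P AND NOT S) OR (NOT P AND S)) AND Q AND Q) OR ((NOT ((P AND NOT S) OR (NOT P AND S)) OR NOT Q) AND NOT Q)   [De Morgan]
≡ (((P AND NOT S) OR (NOT P AND S)) AND Q AND Q) OR (((NOT (P AND NOT S) AND NOT (NOT P AND S)) OR NOT Q) AND NOT Q)   [De Morgan]
≡ (((P AND NOT S) OR (NOT P AND S)) AND Q AND Q) OR ((((NOT P OR NOT NOT S) AND NOT (NOT P AND S)) OR NOT Q) AND NOT Q)   [De Morgan]
≡ (((P AND NOT S) OR (NOT P AND S)) AND Q AND Q) OR ((((NOT P OR S) AND NOT (NOT P AND S)) OR NOT Q) AND NOT Q)   [double negation]
≡ (((P AND NOT S) OR (NOT P AND S)) AND Q AND Q) OR ((((NOT P OR S) AND (NOT NOT P OR NOT S)) OR NOT Q) AND NOT Q)   [De Morgan]
≡ (((P AND NOT S) OR (NOT P AND S)) AND Q AND Q) OR ((((NOT P OR S) AND (P OR NOT S)) OR NOT Q) AND NOT Q)   [double negation]
≡ (P AND NOT S AND Q AND Q) OR (NOT P AND S AND Q AND Q) OR (NOT P AND P AND NOT Q) OR (NOT P AND NOT S AND NOT Q) OR (S AND P AND NOT Q) OR (S AND NOT S AND NOT Q) OR (NOT Q AND NOT Q)   [distribute AND over OR]
≡ (P AND NOT S AND Q) OR (NOT P AND S AND Q) OR NOT Q   [simplify]

(P AND NOT S AND Q) OR (NOT P AND S AND Q) OR NOT Q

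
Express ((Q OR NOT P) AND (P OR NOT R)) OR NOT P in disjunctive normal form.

((Q OR NOT P) AND (P OR NOT R)) OR NOT P
⇔ (Q AND P) OR (Q AND NOT R) OR (NOT P AND P) OR (NOT P AND NOT R) OR NOT P
⇔ (Q AND P) OR (Q AND NOT R) OR NOT P

(Q AND P) OR (Q AND NOT R) OR NOT P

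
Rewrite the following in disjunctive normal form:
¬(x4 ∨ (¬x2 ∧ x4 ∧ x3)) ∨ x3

¬(x4 ∨ (¬x2 ∧ x4 ∧ x3)) ∨ x3
= (¬x4 ∧ ¬(¬x2 ∧ x4 ∧ x3)) ∨ x3   [De Morgan]
= (¬x4 ∧ (¬¬x2 ∨ ¬x4 ∨ ¬x3)) ∨ x3   [De Morgan]
= (¬x4 ∧ (x2 ∨ ¬x4 ∨ ¬x3)) ∨ x3   [double negation]
= (¬x4 ∧ x2) ∨ (¬x4 ∧ ¬x4) ∨ (¬x4 ∧ ¬x3) ∨ x3   [distribute ∧ over ∨]
= ¬x4 ∨ x3   [simplify]

¬x4 ∨ x3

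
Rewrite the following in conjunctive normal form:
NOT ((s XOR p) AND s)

NOT s OR p

NOT ((s XOR p) AND s)
≡ NOT ((s OR p) AND NOT (s AND p) AND s)   [expand XOR]
≡ NOT (s OR p) OR NOT NOT (s AND p) OR NOT s   [De Morgan]
≡ (NOT s AND NOT p) OR NOT NOT (s AND p) OR NOT s   [De Morgan]
≡ (NOT s AND NOT p) OR (s AND p) OR NOT s   [double negation]
≡ (NOT s OR s OR NOT s) AND (NOT s OR p OR NOT s) AND (NOT p OR s OR NOT s) AND (NOT p OR p OR NOT s)   [distribute OR over AND]
≡ NOT s OR p   [simplify]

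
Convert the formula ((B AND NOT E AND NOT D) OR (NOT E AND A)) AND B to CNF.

((B AND NOT E AND NOT D) OR (NOT E AND A)) AND B
≡ (B OR NOT E) AND (B OR A) AND (NOT E OR NOT E) AND (NOT E OR A) AND (NOT D OR NOT E) AND (NOT D OR A) AND B   (distribute OR over AND)
≡ NOT E AND (NOT D OR A) AND B   (simplify)

NOT E AND (NOT D OR A) AND B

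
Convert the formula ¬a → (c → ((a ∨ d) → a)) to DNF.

¬a → (c → ((a ∨ d) → a))
≡ ¬¬a ∨ (c → ((a ∨ d) → a))
≡ ¬¬a ∨ ¬c ∨ ((a ∨ d) → a)
≡ ¬¬a ∨ ¬c ∨ ¬(a ∨ d) ∨ a
≡ a ∨ ¬c ∨ ¬(a ∨ d) ∨ a
≡ a ∨ ¬c ∨ (¬a ∧ ¬d) ∨ a
≡ a ∨ ¬c ∨ (¬a ∧ ¬d)

a ∨ ¬c ∨ (¬a ∧ ¬d)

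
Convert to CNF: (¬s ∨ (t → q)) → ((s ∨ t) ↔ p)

(¬s ∨ (t → q)) → ((s ∨ t) ↔ p)
= ¬(¬s ∨ (t → q)) ∨ ((s ∨ t) ↔ p)   — eliminate →
= ¬(¬s ∨ ¬t ∨ q) ∨ ((s ∨ t) ↔ p)   — eliminate →
= ¬(¬s ∨ ¬t ∨ q) ∨ (((s ∨ t) → p) ∧ (p → (s ∨ t)))   — eliminate ↔
= ¬(¬s ∨ ¬t ∨ q) ∨ ((¬(s ∨ t) ∨ p) ∧ (p → (s ∨ t)))   — eliminate →
= ¬(¬s ∨ ¬t ∨ q) ∨ ((¬(s ∨ t) ∨ p) ∧ (¬p ∨ s ∨ t))   — eliminate →
= (¬¬s ∧ ¬¬t ∧ ¬q) ∨ ((¬(s ∨ t) ∨ p) ∧ (¬p ∨ s ∨ t))   — De Morgan
= (s ∧ ¬¬t ∧ ¬q) ∨ ((¬(s ∨ t) ∨ p) ∧ (¬p ∨ s ∨ t))   — double negation
= (s ∧ t ∧ ¬q) ∨ ((¬(s ∨ t) ∨ p) ∧ (¬p ∨ s ∨ t))   — double negation
= (s ∧ t ∧ ¬q) ∨ (((¬s ∧ ¬t) ∨ p) ∧ (¬p ∨ s ∨ t))   — De Morgan
= (s ∨ ¬s ∨ p) ∧ (s ∨ ¬t ∨ p) ∧ (s ∨ ¬p ∨ s ∨ t) ∧ (t ∨ ¬s ∨ p) ∧ (t ∨ ¬t ∨ p) ∧ (t ∨ ¬p ∨ s ∨ t) ∧ (¬q ∨ ¬s ∨ p) ∧ (¬q ∨ ¬t ∨ p) ∧ (¬q ∨ ¬p ∨ s ∨ t)   — distribute ∨ over ∧
= (s ∨ ¬t ∨ p) ∧ (s ∨ ¬p ∨ t) ∧ (t ∨ ¬s ∨ p) ∧ (¬q ∨ ¬s ∨ p) ∧ (¬q ∨ ¬t ∨ p)   — simplify

(s ∨ ¬t ∨ p) ∧ (s ∨ ¬p ∨ t) ∧ (t ∨ ¬s ∨ p) ∧ (¬q ∨ ¬s ∨ p) ∧ (¬q ∨ ¬t ∨ p)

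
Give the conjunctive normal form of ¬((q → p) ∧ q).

¬p ∨ ¬q

¬((q → p) ∧ q)
≡ ¬((¬q ∨ p) ∧ q)   — eliminate →
≡ ¬(¬q ∨ p) ∨ ¬q   — De Morgan
≡ (¬¬q ∧ ¬p) ∨ ¬q   — De Morgan
≡ (q ∧ ¬p) ∨ ¬q   — double negation
≡ (q ∨ ¬q) ∧ (¬p ∨ ¬q)   — distribute ∨ over ∧
≡ ¬p ∨ ¬q   — simplify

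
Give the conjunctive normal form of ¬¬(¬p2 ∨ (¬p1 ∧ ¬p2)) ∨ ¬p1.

¬p2 ∨ ¬p1

¬¬(¬p2 ∨ (¬p1 ∧ ¬p2)) ∨ ¬p1
≡ ¬p2 ∨ (¬p1 ∧ ¬p2) ∨ ¬p1   (double negation)
≡ (¬p2 ∨ ¬p1 ∨ ¬p1) ∧ (¬p2 ∨ ¬p2 ∨ ¬p1)   (distribute ∨ over ∧)
≡ ¬p2 ∨ ¬p1   (simplify)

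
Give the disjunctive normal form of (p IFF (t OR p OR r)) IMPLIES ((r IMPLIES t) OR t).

(r AND NOT p) OR NOT r OR t

(p IFF (t OR p OR r)) IMPLIES ((r IMPLIES t) OR t)
≡ NOT (p IFF (t OR p OR r)) OR (r IMPLIES t) OR t   (eliminate IMPLIES)
≡ NOT ((p IMPLIES (t OR p OR r)) AND ((t OR p OR r) IMPLIES p)) OR (r IMPLIES t) OR t   (eliminate IFF)
≡ NOT ((NOT p OR t OR p OR r) AND ((t OR p OR r) IMPLIES p)) OR (r IMPLIES t) OR t   (eliminate IMPLIES)
≡ NOT ((NOT p OR t OR p OR r) AND (NOT (t OR p OR r) OR p)) OR (r IMPLIES t) OR t   (eliminate IMPLIES)
≡ NOT ((NOT p OR t OR p OR r) AND (NOT (t OR p OR r) OR p)) OR NOT r OR t OR t   (eliminate IMPLIES)
≡ NOT (NOT p OR t OR p OR r) OR NOT (NOT (t OR p OR r) OR p) OR NOT r OR t OR t   (De Morgan)
≡ (NOT NOT p AND NOT t AND NOT p AND NOT r) OR NOT (NOT (t OR p OR r) OR p) OR NOT r OR t OR t   (De Morgan)
≡ (p AND NOT t AND NOT p AND NOT r) OR NOT (NOT (t OR p OR r) OR p) OR NOT r OR t OR t   (double negation)
≡ (p AND NOT t AND NOT p AND NOT r) OR (NOT NOT (t OR p OR r) AND NOT p) OR NOT r OR t OR t   (De Morgan)
≡ (p AND NOT t AND NOT p AND NOT r) OR ((t OR p OR r) AND NOT p) OR NOT r OR t OR t   (double negation)
≡ (p AND NOT t AND NOT p AND NOT r) OR (t AND NOT p) OR (p AND NOT p) OR (r AND NOT p) OR NOT r OR t OR t   (distribute AND over OR)
≡ (r AND NOT p) OR NOT r OR t   (simplify)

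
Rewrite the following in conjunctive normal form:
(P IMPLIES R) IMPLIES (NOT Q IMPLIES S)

(P OR Q OR S) AND (NOT R OR Q OR S)

(P IMPLIES R) IMPLIES (NOT Q IMPLIES S)
= NOT (P IMPLIES R) OR (NOT Q IMPLIES S)   (eliminate IMPLIES)
= NOT (NOT P OR R) OR (NOT Q IMPLIES S)   (eliminate IMPLIES)
= NOT (NOT P OR R) OR NOT NOT Q OR S   (eliminate IMPLIES)
= (NOT NOT P AND NOT R) OR NOT NOT Q OR S   (De Morgan)
= (P AND NOT R) OR NOT NOT Q OR S   (double negation)
= (P AND NOT R) OR Q OR S   (double negation)
= (P OR Q OR S) AND (NOT R OR Q OR S)   (distribute OR over AND)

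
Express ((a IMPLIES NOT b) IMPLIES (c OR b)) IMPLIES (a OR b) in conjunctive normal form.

NOT c OR a OR b

((a IMPLIES NOT b) IMPLIES (c OR b)) IMPLIES (a OR b)
≡ NOT ((a IMPLIES NOT b) IMPLIES (c OR b)) OR a OR b
≡ NOT (NOT (a IMPLIES NOT b) OR c OR b) OR a OR b
≡ NOT (NOT (NOT a OR NOT b) OR c OR b) OR a OR b
≡ (NOT NOT (NOT a OR NOT b) AND NOT c AND NOT b) OR a OR b
≡ ((NOT a OR NOT b) AND NOT c AND NOT b) OR a OR b
≡ (NOT a OR NOT b OR a OR b) AND (NOT c OR a OR b) AND (NOT b OR a OR b)
≡ NOT c OR a OR b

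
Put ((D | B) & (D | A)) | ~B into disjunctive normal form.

D | (B & A) | ~B

((D | B) & (D | A)) | ~B
≡ (D & D) | (D & A) | (B & D) | (B & A) | ~B   (distribute & over |)
≡ D | (B & A) | ~B   (simplify)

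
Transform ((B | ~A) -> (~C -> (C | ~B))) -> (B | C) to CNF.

((B | ~A) -> (~C -> (C | ~B))) -> (B | C)
≡ ~((B | ~A) -> (~C -> (C | ~B))) | B | C   — eliminate ->
≡ ~(~(B | ~A) | (~C -> (C | ~B))) | B | C   — eliminate ->
≡ ~(~(B | ~A) | ~~C | C | ~B) | B | C   — eliminate ->
≡ (~~(B | ~A) & ~~~C & ~C & ~~B) | B | C   — De Morgan
≡ ((B | ~A) & ~~~C & ~C & ~~B) | B | C   — double negation
≡ ((B | ~A) & ~C & ~C & ~~B) | B | C   — double negation
≡ ((B | ~A) & ~C & ~C & B) | B | C   — double negation
≡ (B | ~A | B | C) & (~C | B | C) & (~C | B | C) & (B | B | C)   — distribute | over &
≡ B | C   — simplify

B | C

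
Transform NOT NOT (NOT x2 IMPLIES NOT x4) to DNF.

x2 OR NOT x4

NOT NOT (NOT x2 IMPLIES NOT x4)
≡ NOT NOT (NOT NOT x2 OR NOT x4)   (eliminate IMPLIES)
≡ NOT NOT x2 OR NOT x4   (double negation)
≡ x2 OR NOT x4   (double negation)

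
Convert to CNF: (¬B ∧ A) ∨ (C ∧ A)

(¬B ∧ A) ∨ (C ∧ A)
≡ (¬B ∨ C) ∧ (¬B ∨ A) ∧ (A ∨ C) ∧ (A ∨ A)
≡ (¬B ∨ C) ∧ A

(¬B ∨ C) ∧ A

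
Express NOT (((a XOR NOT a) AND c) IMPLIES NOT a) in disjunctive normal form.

a AND c

NOT (((a XOR NOT a) AND c) IMPLIES NOT a)
≡ NOT (NOT ((a XOR NOT a) AND c) OR NOT a)   [eliminate IMPLIES]
≡ NOT (NOT (((a AND NOT NOT a) OR (NOT a AND NOT a)) AND c) OR NOT a)   [expand XOR]
≡ NOT NOT (((a AND NOT NOT a) OR (NOT a AND NOT a)) AND c) AND NOT NOT a   [De Morgan]
≡ ((a AND NOT NOT a) OR (NOT a AND NOT a)) AND c AND NOT NOT a   [double negation]
≡ ((a AND a) OR (NOT a AND NOT a)) AND c AND NOT NOT a   [double negation]
≡ ((a AND a) OR (NOT a AND NOT a)) AND c AND a   [double negation]
≡ (a AND a AND c AND a) OR (NOT a AND NOT a AND c AND a)   [distribute AND over OR]
≡ a AND c   [simplify]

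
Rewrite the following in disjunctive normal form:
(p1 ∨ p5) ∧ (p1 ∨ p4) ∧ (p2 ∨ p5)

(p1 ∨ p5) ∧ (p1 ∨ p4) ∧ (p2 ∨ p5)
≡ (p1 ∧ p1 ∧ p2) ∨ (p1 ∧ p1 ∧ p5) ∨ (p1 ∧ p4 ∧ p2) ∨ (p1 ∧ p4 ∧ p5) ∨ (p5 ∧ p1 ∧ p2) ∨ (p5 ∧ p1 ∧ p5) ∨ (p5 ∧ p4 ∧ p2) ∨ (p5 ∧ p4 ∧ p5)   — distribute ∧ over ∨
≡ (p1 ∧ p2) ∨ (p1 ∧ p5) ∨ (p5 ∧ p4)   — simplify

(p1 ∧ p2) ∨ (p1 ∧ p5) ∨ (p5 ∧ p4)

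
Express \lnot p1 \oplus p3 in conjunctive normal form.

(\lnot p1 \lor p3) \land (p1 \lor \lnot p3)

\lnot p1 \oplus p3
≡ (\lnot p1 \lor p3) \land \lnot (\lnot p1 \land p3)   — expand \oplus
≡ (\lnot p1 \lor p3) \land (\lnot \lnot p1 \lor \lnot p3)   — De Morgan
≡ (\lnot p1 \lor p3) \land (p1 \lor \lnot p3)   — double negation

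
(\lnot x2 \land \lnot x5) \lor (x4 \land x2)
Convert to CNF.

(\lnot x2 \land \lnot x5) \lor (x4 \land x2)
≡ (\lnot x2 \lor x4) \land (\lnot x2 \lor x2) \land (\lnot x5 \lor x4) \land (\lnot x5 \lor x2)   [distribute \lor over \land]
≡ (\lnot x2 \lor x4) \land (\lnot x5 \lor x4) \land (\lnot x5 \lor x2)   [simplify]

(\lnot x2 \lor x4) \land (\lnot x5 \lor x4) \land (\lnot x5 \lor x2)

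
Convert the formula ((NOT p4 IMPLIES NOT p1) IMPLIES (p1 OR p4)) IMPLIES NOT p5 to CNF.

(NOT p1 OR NOT p5) AND (NOT p4 OR NOT p5)

((NOT p4 IMPLIES NOT p1) IMPLIES (p1 OR p4)) IMPLIES NOT p5
= NOT ((NOT p4 IMPLIES NOT p1) IMPLIES (p1 OR p4)) OR NOT p5   — eliminate IMPLIES
= NOT (NOT (NOT p4 IMPLIES NOT p1) OR p1 OR p4) OR NOT p5   — eliminate IMPLIES
= NOT (NOT (NOT NOT p4 OR NOT p1) OR p1 OR p4) OR NOT p5   — eliminate IMPLIES
= (NOT NOT (NOT NOT p4 OR NOT p1) AND NOT p1 AND NOT p4) OR NOT p5   — De Morgan
= ((NOT NOT p4 OR NOT p1) AND NOT p1 AND NOT p4) OR NOT p5   — double negation
= ((p4 OR NOT p1) AND NOT p1 AND NOT p4) OR NOT p5   — double negation
= (p4 OR NOT p1 OR NOT p5) AND (NOT p1 OR NOT p5) AND (NOT p4 OR NOT p5)   — distribute OR over AND
= (NOT p1 OR NOT p5) AND (NOT p4 OR NOT p5)   — simplify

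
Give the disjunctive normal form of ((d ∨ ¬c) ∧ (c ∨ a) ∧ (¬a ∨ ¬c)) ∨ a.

((d ∨ ¬c) ∧ (c ∨ a) ∧ (¬a ∨ ¬c)) ∨ a
⇔ (d ∧ c ∧ ¬a) ∨ (d ∧ c ∧ ¬c) ∨ (d ∧ a ∧ ¬a) ∨ (d ∧ a ∧ ¬c) ∨ (¬c ∧ c ∧ ¬a) ∨ (¬c ∧ c ∧ ¬c) ∨ (¬c ∧ a ∧ ¬a) ∨ (¬c ∧ a ∧ ¬c) ∨ a
⇔ (d ∧ c ∧ ¬a) ∨ a

(d ∧ c ∧ ¬a) ∨ a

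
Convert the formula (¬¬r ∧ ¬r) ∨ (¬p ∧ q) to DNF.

(¬¬r ∧ ¬r) ∨ (¬p ∧ q)
≡ (r ∧ ¬r) ∨ (¬p ∧ q)
≡ ¬p ∧ q

¬p ∧ q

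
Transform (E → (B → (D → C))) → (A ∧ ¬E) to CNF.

(E ∨ A) ∧ (B ∨ A) ∧ (B ∨ ¬E) ∧ (D ∨ A) ∧ (D ∨ ¬E) ∧ (¬C ∨ A) ∧ (¬C ∨ ¬E)

(E → (B → (D → C))) → (A ∧ ¬E)
≡ ¬(E → (B → (D → C))) ∨ (A ∧ ¬E)   (eliminate →)
≡ ¬(¬E ∨ (B → (D → C))) ∨ (A ∧ ¬E)   (eliminate →)
≡ ¬(¬E ∨ ¬B ∨ (D → C)) ∨ (A ∧ ¬E)   (eliminate →)
≡ ¬(¬E ∨ ¬B ∨ ¬D ∨ C) ∨ (A ∧ ¬E)   (eliminate →)
≡ (¬¬E ∧ ¬¬B ∧ ¬¬D ∧ ¬C) ∨ (A ∧ ¬E)   (De Morgan)
≡ (E ∧ ¬¬B ∧ ¬¬D ∧ ¬C) ∨ (A ∧ ¬E)   (double negation)
≡ (E ∧ B ∧ ¬¬D ∧ ¬C) ∨ (A ∧ ¬E)   (double negation)
≡ (E ∧ B ∧ D ∧ ¬C) ∨ (A ∧ ¬E)   (double negation)
≡ (E ∨ A) ∧ (E ∨ ¬E) ∧ (B ∨ A) ∧ (B ∨ ¬E) ∧ (D ∨ A) ∧ (D ∨ ¬E) ∧ (¬C ∨ A) ∧ (¬C ∨ ¬E)   (distribute ∨ over ∧)
≡ (E ∨ A) ∧ (B ∨ A) ∧ (B ∨ ¬E) ∧ (D ∨ A) ∧ (D ∨ ¬E) ∧ (¬C ∨ A) ∧ (¬C ∨ ¬E)   (simplify)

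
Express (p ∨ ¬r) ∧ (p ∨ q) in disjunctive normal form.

p ∨ (¬r ∧ q)

(p ∨ ¬r) ∧ (p ∨ q)
= (p ∧ p) ∨ (p ∧ q) ∨ (¬r ∧ p) ∨ (¬r ∧ q)   [distribute ∧ over ∨]
= p ∨ (¬r ∧ q)   [simplify]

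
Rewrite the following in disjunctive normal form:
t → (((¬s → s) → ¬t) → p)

¬t ∨ s ∧ t ∨ p

t → (((¬s → s) → ¬t) → p)
≡ ¬t ∨ (((¬s → s) → ¬t) → p)   (eliminate →)
≡ ¬t ∨ ¬((¬s → s) → ¬t) ∨ p   (eliminate →)
≡ ¬t ∨ ¬(¬(¬s → s) ∨ ¬t) ∨ p   (eliminate →)
≡ ¬t ∨ ¬(¬(¬¬s ∨ s) ∨ ¬t) ∨ p   (eliminate →)
≡ ¬t ∨ ¬¬(¬¬s ∨ s) ∧ ¬¬t ∨ p   (De Morgan)
≡ ¬t ∨ (¬¬s ∨ s) ∧ ¬¬t ∨ p   (double negation)
≡ ¬t ∨ (s ∨ s) ∧ ¬¬t ∨ p   (double negation)
≡ ¬t ∨ (s ∨ s) ∧ t ∨ p   (double negation)
≡ ¬t ∨ s ∧ t ∨ s ∧ t ∨ p   (distribute ∧ over ∨)
≡ ¬t ∨ s ∧ t ∨ p   (simplify)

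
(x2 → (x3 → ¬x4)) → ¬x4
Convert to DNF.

(x2 ∧ x3 ∧ x4) ∨ ¬x4

(x2 → (x3 → ¬x4)) → ¬x4
= ¬(x2 → (x3 → ¬x4)) ∨ ¬x4   (eliminate →)
= ¬(¬x2 ∨ (x3 → ¬x4)) ∨ ¬x4   (eliminate →)
= ¬(¬x2 ∨ ¬x3 ∨ ¬x4) ∨ ¬x4   (eliminate →)
= (¬¬x2 ∧ ¬¬x3 ∧ ¬¬x4) ∨ ¬x4   (De Morgan)
= (x2 ∧ ¬¬x3 ∧ ¬¬x4) ∨ ¬x4   (double negation)
= (x2 ∧ x3 ∧ ¬¬x4) ∨ ¬x4   (double negation)
= (x2 ∧ x3 ∧ x4) ∨ ¬x4   (double negation)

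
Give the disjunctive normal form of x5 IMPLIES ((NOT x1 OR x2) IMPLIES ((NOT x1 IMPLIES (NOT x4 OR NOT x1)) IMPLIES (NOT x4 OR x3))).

x5 IMPLIES ((NOT x1 OR x2) IMPLIES ((NOT x1 IMPLIES (NOT x4 OR NOT x1)) IMPLIES (NOT x4 OR x3)))
⇔ NOT x5 OR ((NOT x1 OR x2) IMPLIES ((NOT x1 IMPLIES (NOT x4 OR NOT x1)) IMPLIES (NOT x4 OR x3)))   [eliminate IMPLIES]
⇔ NOT x5 OR NOT (NOT x1 OR x2) OR ((NOT x1 IMPLIES (NOT x4 OR NOT x1)) IMPLIES (NOT x4 OR x3))   [eliminate IMPLIES]
⇔ NOT x5 OR NOT (NOT x1 OR x2) OR NOT (NOT x1 IMPLIES (NOT x4 OR NOT x1)) OR NOT x4 OR x3   [eliminate IMPLIES]
⇔ NOT x5 OR NOT (NOT x1 OR x2) OR NOT (NOT NOT x1 OR NOT x4 OR NOT x1) OR NOT x4 OR x3   [eliminate IMPLIES]
⇔ NOT x5 OR (NOT NOT x1 AND NOT x2) OR NOT (NOT NOT x1 OR NOT x4 OR NOT x1) OR NOT x4 OR x3   [De Morgan]
⇔ NOT x5 OR (x1 AND NOT x2) OR NOT (NOT NOT x1 OR NOT x4 OR NOT x1) OR NOT x4 OR x3   [double negation]
⇔ NOT x5 OR (x1 AND NOT x2) OR (NOT NOT NOT x1 AND NOT NOT x4 AND NOT NOT x1) OR NOT x4 OR x3   [De Morgan]
⇔ NOT x5 OR (x1 AND NOT x2) OR (NOT x1 AND NOT NOT x4 AND NOT NOT x1) OR NOT x4 OR x3   [double negation]
⇔ NOT x5 OR (x1 AND NOT x2) OR (NOT x1 AND x4 AND NOT NOT x1) OR NOT x4 OR x3   [double negation]
⇔ NOT x5 OR (x1 AND NOT x2) OR (NOT x1 AND x4 AND x1) OR NOT x4 OR x3   [double negation]
⇔ NOT x5 OR (x1 AND NOT x2) OR NOT x4 OR x3   [simplify]

NOT x5 OR (x1 AND NOT x2) OR NOT x4 OR x3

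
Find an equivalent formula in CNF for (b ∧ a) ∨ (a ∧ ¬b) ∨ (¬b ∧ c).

(b ∧ a) ∨ (a ∧ ¬b) ∨ (¬b ∧ c)
≡ (b ∨ a ∨ ¬b) ∧ (b ∨ a ∨ c) ∧ (b ∨ ¬b ∨ ¬b) ∧ (b ∨ ¬b ∨ c) ∧ (a ∨ a ∨ ¬b) ∧ (a ∨ a ∨ c) ∧ (a ∨ ¬b ∨ ¬b) ∧ (a ∨ ¬b ∨ c)   [distribute ∨ over ∧]
≡ (a ∨ ¬b) ∧ (a ∨ c)   [simplify]

(a ∨ ¬b) ∧ (a ∨ c)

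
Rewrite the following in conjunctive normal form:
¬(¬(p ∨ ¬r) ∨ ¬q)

(p ∨ ¬r) ∧ q

¬(¬(p ∨ ¬r) ∨ ¬q)
= ¬¬(p ∨ ¬r) ∧ ¬¬q   (De Morgan)
= (p ∨ ¬r) ∧ ¬¬q   (double negation)
= (p ∨ ¬r) ∧ q   (double negation)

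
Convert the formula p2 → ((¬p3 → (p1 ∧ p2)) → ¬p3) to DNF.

p2 → ((¬p3 → (p1 ∧ p2)) → ¬p3)
≡ ¬p2 ∨ ((¬p3 → (p1 ∧ p2)) → ¬p3)   (eliminate →)
≡ ¬p2 ∨ ¬(¬p3 → (p1 ∧ p2)) ∨ ¬p3   (eliminate →)
≡ ¬p2 ∨ ¬(¬¬p3 ∨ (p1 ∧ p2)) ∨ ¬p3   (eliminate →)
≡ ¬p2 ∨ (¬¬¬p3 ∧ ¬(p1 ∧ p2)) ∨ ¬p3   (De Morgan)
≡ ¬p2 ∨ (¬p3 ∧ ¬(p1 ∧ p2)) ∨ ¬p3   (double negation)
≡ ¬p2 ∨ (¬p3 ∧ (¬p1 ∨ ¬p2)) ∨ ¬p3   (De Morgan)
≡ ¬p2 ∨ (¬p3 ∧ ¬p1) ∨ (¬p3 ∧ ¬p2) ∨ ¬p3   (distribute ∧ over ∨)
≡ ¬p2 ∨ ¬p3   (simplify)

¬p2 ∨ ¬p3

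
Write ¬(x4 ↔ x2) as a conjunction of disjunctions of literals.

¬(x4 ↔ x2)
≡ ¬((x4 → x2) ∧ (x2 → x4))   — eliminate ↔
≡ ¬((¬x4 ∨ x2) ∧ (x2 → x4))   — eliminate →
≡ ¬((¬x4 ∨ x2) ∧ (¬x2 ∨ x4))   — eliminate →
≡ ¬(¬x4 ∨ x2) ∨ ¬(¬x2 ∨ x4)   — De Morgan
≡ (¬¬x4 ∧ ¬x2) ∨ ¬(¬x2 ∨ x4)   — De Morgan
≡ (x4 ∧ ¬x2) ∨ ¬(¬x2 ∨ x4)   — double negation
≡ (x4 ∧ ¬x2) ∨ (¬¬x2 ∧ ¬x4)   — De Morgan
≡ (x4 ∧ ¬x2) ∨ (x2 ∧ ¬x4)   — double negation
≡ (x4 ∨ x2) ∧ (x4 ∨ ¬x4) ∧ (¬x2 ∨ x2) ∧ (¬x2 ∨ ¬x4)   — distribute ∨ over ∧
≡ (x4 ∨ x2) ∧ (¬x2 ∨ ¬x4)   — simplify

(x4 ∨ x2) ∧ (¬x2 ∨ ¬x4)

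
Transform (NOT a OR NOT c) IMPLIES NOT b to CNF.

(a OR NOT b) AND (c OR NOT b)

(NOT a OR NOT c) IMPLIES NOT b
⇔ NOT (NOT a OR NOT c) OR NOT b
⇔ (NOT NOT a AND NOT NOT c) OR NOT b
⇔ (a AND NOT NOT c) OR NOT b
⇔ (a AND c) OR NOT b
⇔ (a OR NOT b) AND (c OR NOT b)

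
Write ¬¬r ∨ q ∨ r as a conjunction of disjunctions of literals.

r ∨ q

¬¬r ∨ q ∨ r
≡ r ∨ q ∨ r   — double negation
≡ r ∨ q   — simplify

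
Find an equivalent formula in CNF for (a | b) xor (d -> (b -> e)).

(~a | d) & (~a | b) & (~a | ~e) & (~b | d) & (~b | ~e)

(a | b) xor (d -> (b -> e))
⇔ (a | b | (d -> (b -> e))) & ~((a | b) & (d -> (b -> e)))   — expand xor
⇔ (a | b | ~d | (b -> e)) & ~((a | b) & (d -> (b -> e)))   — eliminate ->
⇔ (a | b | ~d | ~b | e) & ~((a | b) & (d -> (b -> e)))   — eliminate ->
⇔ (a | b | ~d | ~b | e) & ~((a | b) & (~d | (b -> e)))   — eliminate ->
⇔ (a | b | ~d | ~b | e) & ~((a | b) & (~d | ~b | e))   — eliminate ->
⇔ (a | b | ~d | ~b | e) & (~(a | b) | ~(~d | ~b | e))   — De Morgan
⇔ (a | b | ~d | ~b | e) & ((~a & ~b) | ~(~d | ~b | e))   — De Morgan
⇔ (a | b | ~d | ~b | e) & ((~a & ~b) | (~~d & ~~b & ~e))   — De Morgan
⇔ (a | b | ~d | ~b | e) & ((~a & ~b) | (d & ~~b & ~e))   — double negation
⇔ (a | b | ~d | ~b | e) & ((~a & ~b) | (d & b & ~e))   — double negation
⇔ (a | b | ~d | ~b | e) & (~a | d) & (~a | b) & (~a | ~e) & (~b | d) & (~b | b) & (~b | ~e)   — distribute | over &
⇔ (~a | d) & (~a | b) & (~a | ~e) & (~b | d) & (~b | ~e)   — simplify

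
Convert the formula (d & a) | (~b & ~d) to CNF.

(d | ~b) & (a | ~b) & (a | ~d)

(d & a) | (~b & ~d)
⇔ (d | ~b) & (d | ~d) & (a | ~b) & (a | ~d)   — distribute | over &
⇔ (d | ~b) & (a | ~b) & (a | ~d)   — simplify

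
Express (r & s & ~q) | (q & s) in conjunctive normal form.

(r & s & ~q) | (q & s)
≡ (r | q) & (r | s) & (s | q) & (s | s) & (~q | q) & (~q | s)   [distribute | over &]
≡ (r | q) & s   [simplify]

(r | q) & s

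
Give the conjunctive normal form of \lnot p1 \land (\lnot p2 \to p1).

\lnot p1 \land (p2 \lor p1)

\lnot p1 \land (\lnot p2 \to p1)
≡ \lnot p1 \land (\lnot \lnot p2 \lor p1)   [eliminate \to]
≡ \lnot p1 \land (p2 \lor p1)   [double negation]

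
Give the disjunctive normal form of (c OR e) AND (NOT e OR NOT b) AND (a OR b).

(c AND NOT e AND a) OR (c AND NOT e AND b) OR (c AND NOT b AND a) OR (e AND NOT b AND a)

(c OR e) AND (NOT e OR NOT b) AND (a OR b)
≡ (c AND NOT e AND a) OR (c AND NOT e AND b) OR (c AND NOT b AND a) OR (c AND NOT b AND b) OR (e AND NOT e AND a) OR (e AND NOT e AND b) OR (e AND NOT b AND a) OR (e AND NOT b AND b)   — distribute AND over OR
≡ (c AND NOT e AND a) OR (c AND NOT e AND b) OR (c AND NOT b AND a) OR (e AND NOT b AND a)   — simplify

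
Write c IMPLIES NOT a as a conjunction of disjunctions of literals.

c IMPLIES NOT a
≡ NOT c OR NOT a   (eliminate IMPLIES)

NOT c OR NOT a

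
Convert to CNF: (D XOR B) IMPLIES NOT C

(D XOR B) IMPLIES NOT C
≡ NOT (D XOR B) OR NOT C   [eliminate IMPLIES]
≡ NOT ((D OR B) AND NOT (D AND B)) OR NOT C   [expand XOR]
≡ NOT (D OR B) OR NOT NOT (D AND B) OR NOT C   [De Morgan]
≡ (NOT D AND NOT B) OR NOT NOT (D AND B) OR NOT C   [De Morgan]
≡ (NOT D AND NOT B) OR (D AND B) OR NOT C   [double negation]
≡ (NOT D OR D OR NOT C) AND (NOT D OR B OR NOT C) AND (NOT B OR D OR NOT C) AND (NOT B OR B OR NOT C)   [distribute OR over AND]
≡ (NOT D OR B OR NOT C) AND (NOT B OR D OR NOT C)   [simplify]

(NOT D OR B OR NOT C) AND (NOT B OR D OR NOT C)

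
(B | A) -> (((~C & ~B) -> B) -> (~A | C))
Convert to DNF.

(B | A) -> (((~C & ~B) -> B) -> (~A | C))
= ~(B | A) | (((~C & ~B) -> B) -> (~A | C))
= ~(B | A) | ~((~C & ~B) -> B) | ~A | C
= ~(B | A) | ~(~(~C & ~B) | B) | ~A | C
= (~B & ~A) | ~(~(~C & ~B) | B) | ~A | C
= (~B & ~A) | (~~(~C & ~B) & ~B) | ~A | C
= (~B & ~A) | (~C & ~B & ~B) | ~A | C
= (~C & ~B) | ~A | C

(~C & ~B) | ~A | C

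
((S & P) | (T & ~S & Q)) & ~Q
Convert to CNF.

(S | T) & (S | Q) & (P | T) & (P | ~S) & (P | Q) & ~Q

((S & P) | (T & ~S & Q)) & ~Q
≡ (S | T) & (S | ~S) & (S | Q) & (P | T) & (P | ~S) & (P | Q) & ~Q
≡ (S | T) & (S | Q) & (P | T) & (P | ~S) & (P | Q) & ~Q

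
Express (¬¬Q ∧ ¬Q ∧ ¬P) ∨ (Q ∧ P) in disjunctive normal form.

(¬¬Q ∧ ¬Q ∧ ¬P) ∨ (Q ∧ P)
⇔ (Q ∧ ¬Q ∧ ¬P) ∨ (Q ∧ P)   (double negation)
⇔ Q ∧ P   (simplify)

Q ∧ P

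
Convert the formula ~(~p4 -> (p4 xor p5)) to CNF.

~(~p4 -> (p4 xor p5))
⇔ ~(~~p4 | (p4 xor p5))   [eliminate ->]
⇔ ~(~~p4 | ((p4 | p5) & ~(p4 & p5)))   [expand xor]
⇔ ~~~p4 & ~((p4 | p5) & ~(p4 & p5))   [De Morgan]
⇔ ~p4 & ~((p4 | p5) & ~(p4 & p5))   [double negation]
⇔ ~p4 & (~(p4 | p5) | ~~(p4 & p5))   [De Morgan]
⇔ ~p4 & ((~p4 & ~p5) | ~~(p4 & p5))   [De Morgan]
⇔ ~p4 & ((~p4 & ~p5) | (p4 & p5))   [double negation]
⇔ ~p4 & (~p4 | p4) & (~p4 | p5) & (~p5 | p4) & (~p5 | p5)   [distribute | over &]
⇔ ~p4 & (~p5 | p4)   [simplify]

~p4 & (~p5 | p4)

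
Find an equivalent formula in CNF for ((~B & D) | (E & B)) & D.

((~B & D) | (E & B)) & D
≡ (~B | E) & (~B | B) & (D | E) & (D | B) & D   [distribute | over &]
≡ (~B | E) & D   [simplify]

(~B | E) & D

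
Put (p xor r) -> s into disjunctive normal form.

(p xor r) -> s
= ~(p xor r) | s   — eliminate ->
= ~((p & ~r) | (~p & r)) | s   — expand xor
= (~(p & ~r) & ~(~p & r)) | s   — De Morgan
= ((~p | ~~r) & ~(~p & r)) | s   — De Morgan
= ((~p | r) & ~(~p & r)) | s   — double negation
= ((~p | r) & (~~p | ~r)) | s   — De Morgan
= ((~p | r) & (p | ~r)) | s   — double negation
= (~p & p) | (~p & ~r) | (r & p) | (r & ~r) | s   — distribute & over |
= (~p & ~r) | (r & p) | s   — simplify

(~p & ~r) | (r & p) | s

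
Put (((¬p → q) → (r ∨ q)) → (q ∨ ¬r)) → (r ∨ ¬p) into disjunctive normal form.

r ∨ ¬p

(((¬p → q) → (r ∨ q)) → (q ∨ ¬r)) → (r ∨ ¬p)
⇔ ¬(((¬p → q) → (r ∨ q)) → (q ∨ ¬r)) ∨ r ∨ ¬p   [eliminate →]
⇔ ¬(¬((¬p → q) → (r ∨ q)) ∨ q ∨ ¬r) ∨ r ∨ ¬p   [eliminate →]
⇔ ¬(¬(¬(¬p → q) ∨ r ∨ q) ∨ q ∨ ¬r) ∨ r ∨ ¬p   [eliminate →]
⇔ ¬(¬(¬(¬¬p ∨ q) ∨ r ∨ q) ∨ q ∨ ¬r) ∨ r ∨ ¬p   [eliminate →]
⇔ (¬¬(¬(¬¬p ∨ q) ∨ r ∨ q) ∧ ¬q ∧ ¬¬r) ∨ r ∨ ¬p   [De Morgan]
⇔ ((¬(¬¬p ∨ q) ∨ r ∨ q) ∧ ¬q ∧ ¬¬r) ∨ r ∨ ¬p   [double negation]
⇔ (((¬¬¬p ∧ ¬q) ∨ r ∨ q) ∧ ¬q ∧ ¬¬r) ∨ r ∨ ¬p   [De Morgan]
⇔ (((¬p ∧ ¬q) ∨ r ∨ q) ∧ ¬q ∧ ¬¬r) ∨ r ∨ ¬p   [double negation]
⇔ (((¬p ∧ ¬q) ∨ r ∨ q) ∧ ¬q ∧ r) ∨ r ∨ ¬p   [double negation]
⇔ (¬p ∧ ¬q ∧ ¬q ∧ r) ∨ (r ∧ ¬q ∧ r) ∨ (q ∧ ¬q ∧ r) ∨ r ∨ ¬p   [distribute ∧ over ∨]
⇔ r ∨ ¬p   [simplify]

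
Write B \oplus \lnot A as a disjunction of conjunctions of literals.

(B \land A) \lor (\lnot B \land \lnot A)

B \oplus \lnot A
⇔ (B \land \lnot \lnot A) \lor (\lnot B \land \lnot A)   (expand \oplus)
⇔ (B \land A) \lor (\lnot B \land \lnot A)   (double negation)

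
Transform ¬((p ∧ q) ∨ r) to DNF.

(¬p ∧ ¬r) ∨ (¬q ∧ ¬r)

¬((p ∧ q) ∨ r)
= ¬(p ∧ q) ∧ ¬r   [De Morgan]
= (¬p ∨ ¬q) ∧ ¬r   [De Morgan]
= (¬p ∧ ¬r) ∨ (¬q ∧ ¬r)   [distribute ∧ over ∨]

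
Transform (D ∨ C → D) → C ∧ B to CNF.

(D ∨ C) ∧ (¬D ∨ C) ∧ (¬D ∨ B)

(D ∨ C → D) → C ∧ B
= ¬(D ∨ C → D) ∨ C ∧ B   — eliminate →
= ¬(¬(D ∨ C) ∨ D) ∨ C ∧ B   — eliminate →
= ¬¬(D ∨ C) ∧ ¬D ∨ C ∧ B   — De Morgan
= (D ∨ C) ∧ ¬D ∨ C ∧ B   — double negation
= (D ∨ C ∨ C) ∧ (D ∨ C ∨ B) ∧ (¬D ∨ C) ∧ (¬D ∨ B)   — distribute ∨ over ∧
= (D ∨ C) ∧ (¬D ∨ C) ∧ (¬D ∨ B)   — simplify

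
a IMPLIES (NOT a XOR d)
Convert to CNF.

a IMPLIES (NOT a XOR d)
⇔ NOT a OR (NOT a XOR d)
⇔ NOT a OR ((NOT a OR d) AND NOT (NOT a AND d))
⇔ NOT a OR ((NOT a OR d) AND (NOT NOT a OR NOT d))
⇔ NOT a OR ((NOT a OR d) AND (a OR NOT d))
⇔ (NOT a OR NOT a OR d) AND (NOT a OR a OR NOT d)
⇔ NOT a OR d

NOT a OR d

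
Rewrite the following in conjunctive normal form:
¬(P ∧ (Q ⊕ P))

¬(P ∧ (Q ⊕ P))
⇔ ¬(P ∧ (Q ∨ P) ∧ ¬(Q ∧ P))   [expand ⊕]
⇔ ¬P ∨ ¬(Q ∨ P) ∨ ¬¬(Q ∧ P)   [De Morgan]
⇔ ¬P ∨ (¬Q ∧ ¬P) ∨ ¬¬(Q ∧ P)   [De Morgan]
⇔ ¬P ∨ (¬Q ∧ ¬P) ∨ (Q ∧ P)   [double negation]
⇔ (¬P ∨ ¬Q ∨ Q) ∧ (¬P ∨ ¬Q ∨ P) ∧ (¬P ∨ ¬P ∨ Q) ∧ (¬P ∨ ¬P ∨ P)   [distribute ∨ over ∧]
⇔ ¬P ∨ Q   [simplify]

¬P ∨ Q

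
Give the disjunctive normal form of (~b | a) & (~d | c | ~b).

~b | (a & ~d) | (a & c)

(~b | a) & (~d | c | ~b)
≡ (~b & ~d) | (~b & c) | (~b & ~b) | (a & ~d) | (a & c) | (a & ~b)   [distribute & over |]
≡ ~b | (a & ~d) | (a & c)   [simplify]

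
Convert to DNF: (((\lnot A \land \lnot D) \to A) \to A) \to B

(D \land \lnot A) \lor B

(((\lnot A \land \lnot D) \to A) \to A) \to B
= \lnot (((\lnot A \land \lnot D) \to A) \to A) \lor B   [eliminate \to]
= \lnot (\lnot ((\lnot A \land \lnot D) \to A) \lor A) \lor B   [eliminate \to]
= \lnot (\lnot (\lnot (\lnot A \land \lnot D) \lor A) \lor A) \lor B   [eliminate \to]
= (\lnot \lnot (\lnot (\lnot A \land \lnot D) \lor A) \land \lnot A) \lor B   [De Morgan]
= ((\lnot (\lnot A \land \lnot D) \lor A) \land \lnot A) \lor B   [double negation]
= ((\lnot \lnot A \lor \lnot \lnot D \lor A) \land \lnot A) \lor B   [De Morgan]
= ((A \lor \lnot \lnot D \lor A) \land \lnot A) \lor B   [double negation]
= ((A \lor D \lor A) \land \lnot A) \lor B   [double negation]
= (A \land \lnot A) \lor (D \land \lnot A) \lor (A \land \lnot A) \lor B   [distribute \land over \lor]
= (D \land \lnot A) \lor B   [simplify]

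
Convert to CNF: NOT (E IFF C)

(E OR C) AND (NOT C OR NOT E)

NOT (E IFF C)
≡ NOT ((E IMPLIES C) AND (C IMPLIES E))
≡ NOT ((NOT E OR C) AND (C IMPLIES E))
≡ NOT ((NOT E OR C) AND (NOT C OR E))
≡ NOT (NOT E OR C) OR NOT (NOT C OR E)
≡ (NOT NOT E AND NOT C) OR NOT (NOT C OR E)
≡ (E AND NOT C) OR NOT (NOT C OR E)
≡ (E AND NOT C) OR (NOT NOT C AND NOT E)
≡ (E AND NOT C) OR (C AND NOT E)
≡ (E OR C) AND (E OR NOT E) AND (NOT C OR C) AND (NOT C OR NOT E)
≡ (E OR C) AND (NOT C OR NOT E)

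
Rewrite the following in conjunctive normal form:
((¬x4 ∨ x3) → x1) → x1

((¬x4 ∨ x3) → x1) → x1
⇔ ¬((¬x4 ∨ x3) → x1) ∨ x1   [eliminate →]
⇔ ¬(¬(¬x4 ∨ x3) ∨ x1) ∨ x1   [eliminate →]
⇔ (¬¬(¬x4 ∨ x3) ∧ ¬x1) ∨ x1   [De Morgan]
⇔ ((¬x4 ∨ x3) ∧ ¬x1) ∨ x1   [double negation]
⇔ (¬x4 ∨ x3 ∨ x1) ∧ (¬x1 ∨ x1)   [distribute ∨ over ∧]
⇔ ¬x4 ∨ x3 ∨ x1   [simplify]

¬x4 ∨ x3 ∨ x1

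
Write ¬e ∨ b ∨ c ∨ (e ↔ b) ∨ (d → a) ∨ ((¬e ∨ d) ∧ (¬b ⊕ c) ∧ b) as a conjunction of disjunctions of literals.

¬e ∨ b ∨ c ∨ (e ↔ b) ∨ (d → a) ∨ ((¬e ∨ d) ∧ (¬b ⊕ c) ∧ b)
≡ ¬e ∨ b ∨ c ∨ ((e → b) ∧ (b → e)) ∨ (d → a) ∨ ((¬e ∨ d) ∧ (¬b ⊕ c) ∧ b)   — eliminate ↔
≡ ¬e ∨ b ∨ c ∨ ((¬e ∨ b) ∧ (b → e)) ∨ (d → a) ∨ ((¬e ∨ d) ∧ (¬b ⊕ c) ∧ b)   — eliminate →
≡ ¬e ∨ b ∨ c ∨ ((¬e ∨ b) ∧ (¬b ∨ e)) ∨ (d → a) ∨ ((¬e ∨ d) ∧ (¬b ⊕ c) ∧ b)   — eliminate →
≡ ¬e ∨ b ∨ c ∨ ((¬e ∨ b) ∧ (¬b ∨ e)) ∨ ¬d ∨ a ∨ ((¬e ∨ d) ∧ (¬b ⊕ c) ∧ b)   — eliminate →
≡ ¬e ∨ b ∨ c ∨ ((¬e ∨ b) ∧ (¬b ∨ e)) ∨ ¬d ∨ a ∨ ((¬e ∨ d) ∧ (¬b ∨ c) ∧ ¬(¬b ∧ c) ∧ b)   — expand ⊕
≡ ¬e ∨ b ∨ c ∨ ((¬e ∨ b) ∧ (¬b ∨ e)) ∨ ¬d ∨ a ∨ ((¬e ∨ d) ∧ (¬b ∨ c) ∧ (¬¬b ∨ ¬c) ∧ b)   — De Morgan
≡ ¬e ∨ b ∨ c ∨ ((¬e ∨ b) ∧ (¬b ∨ e)) ∨ ¬d ∨ a ∨ ((¬e ∨ d) ∧ (¬b ∨ c) ∧ (b ∨ ¬c) ∧ b)   — double negation
≡ (¬e ∨ b ∨ c ∨ ¬e ∨ b ∨ ¬d ∨ a ∨ ¬e ∨ d) ∧ (¬e ∨ b ∨ c ∨ ¬e ∨ b ∨ ¬d ∨ a ∨ ¬b ∨ c) ∧ (¬e ∨ b ∨ c ∨ ¬e ∨ b ∨ ¬d ∨ a ∨ b ∨ ¬c) ∧ (¬e ∨ b ∨ c ∨ ¬e ∨ b ∨ ¬d ∨ a ∨ b) ∧ (¬e ∨ b ∨ c ∨ ¬b ∨ e ∨ ¬d ∨ a ∨ ¬e ∨ d) ∧ (¬e ∨ b ∨ c ∨ ¬b ∨ e ∨ ¬d ∨ a ∨ ¬b ∨ c) ∧ (¬e ∨ b ∨ c ∨ ¬b ∨ e ∨ ¬d ∨ a ∨ b ∨ ¬c) ∧ (¬e ∨ b ∨ c ∨ ¬b ∨ e ∨ ¬d ∨ a ∨ b)   — distribute ∨ over ∧
≡ ¬e ∨ b ∨ c ∨ ¬d ∨ a   — simplify

¬e ∨ b ∨ c ∨ ¬d ∨ a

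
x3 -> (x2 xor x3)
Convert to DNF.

~x3 | (~x2 & x3)

x3 -> (x2 xor x3)
= ~x3 | (x2 xor x3)
= ~x3 | (x2 & ~x3) | (~x2 & x3)
= ~x3 | (~x2 & x3)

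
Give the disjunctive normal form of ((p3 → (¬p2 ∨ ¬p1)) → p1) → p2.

((p3 → (¬p2 ∨ ¬p1)) → p1) → p2
⇔ ¬((p3 → (¬p2 ∨ ¬p1)) → p1) ∨ p2
⇔ ¬(¬(p3 → (¬p2 ∨ ¬p1)) ∨ p1) ∨ p2
⇔ ¬(¬(¬p3 ∨ ¬p2 ∨ ¬p1) ∨ p1) ∨ p2
⇔ (¬¬(¬p3 ∨ ¬p2 ∨ ¬p1) ∧ ¬p1) ∨ p2
⇔ ((¬p3 ∨ ¬p2 ∨ ¬p1) ∧ ¬p1) ∨ p2
⇔ (¬p3 ∧ ¬p1) ∨ (¬p2 ∧ ¬p1) ∨ (¬p1 ∧ ¬p1) ∨ p2
⇔ ¬p1 ∨ p2

¬p1 ∨ p2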